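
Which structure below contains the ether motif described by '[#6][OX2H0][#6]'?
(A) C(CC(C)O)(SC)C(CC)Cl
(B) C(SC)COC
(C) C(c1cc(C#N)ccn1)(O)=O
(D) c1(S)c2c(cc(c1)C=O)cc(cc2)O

B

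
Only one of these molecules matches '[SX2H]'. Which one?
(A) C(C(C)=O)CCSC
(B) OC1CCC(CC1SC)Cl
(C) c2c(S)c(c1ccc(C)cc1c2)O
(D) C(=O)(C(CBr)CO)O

C

[SX2H] describes an aliphatic sulfur with two connections, one being H (a thiol).
(A) has a methylthio ether (-SCH3) but the sulfur has H0 (bonded to two carbons), not H1.
(B) has a methylthio ether (-SCH3) but the sulfur has H0 (bonded to two carbons), not H1.
(C) contains a thiol (-SH), which satisfies every atom and bond constraint.
(D) has a hydroxyl group (-OH) but it is an -OH, not an -SH.
So the answer is (C).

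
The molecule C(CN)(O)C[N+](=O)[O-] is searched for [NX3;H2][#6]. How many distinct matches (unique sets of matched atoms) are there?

[NX3;H2][#6] is the SMARTS for a primary amine: a trivalent nitrogen with two H attached to carbon.
Exactly one fragment in the molecule meets all constraints, giving 1 match.

1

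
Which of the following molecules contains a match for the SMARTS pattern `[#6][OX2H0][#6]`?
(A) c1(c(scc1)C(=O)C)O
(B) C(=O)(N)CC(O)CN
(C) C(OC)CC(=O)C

C

[#6][OX2H0][#6] describes an aliphatic oxygen bridging two carbons with no H on the oxygen (an ether).
(A) has a hydroxyl group (-OH) but the oxygen has H1, not H0 bridging two carbons.
(B) has a hydroxyl group (-OH) but the oxygen has H1, not H0 bridging two carbons.
(C) contains a methoxy ether (-OCH3), which satisfies every atom and bond constraint.
So the answer is (C).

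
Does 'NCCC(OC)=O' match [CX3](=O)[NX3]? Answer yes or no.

The pattern [CX3](=O)[NX3] describes a carbonyl carbon bonded to a trivalent nitrogen — an amide.
The closest candidate here is a primary amino group (-NH2), but the -NH2 is not attached to a carbonyl carbon. No other fragment satisfies the full query, so there is no match.

No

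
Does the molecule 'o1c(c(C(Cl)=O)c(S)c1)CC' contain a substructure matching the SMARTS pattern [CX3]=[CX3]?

No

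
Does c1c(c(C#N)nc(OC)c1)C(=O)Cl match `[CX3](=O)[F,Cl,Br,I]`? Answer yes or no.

The pattern [CX3](=O)[F,Cl,Br,I] describes a carbonyl carbon bonded to a halogen — an acyl halide.
The molecule carries an acyl chloride (-C(=O)Cl), whose atoms satisfy every constraint of the query, so the pattern matches.

Yes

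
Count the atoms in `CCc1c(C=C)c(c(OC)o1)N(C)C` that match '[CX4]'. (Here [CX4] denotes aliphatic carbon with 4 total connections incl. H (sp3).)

5

The query [CX4] means: C with X4: aliphatic carbon with exactly 4 total connections (bonds + H).
Check the 14 heavy atoms by environment: 1× o (aromatic, X2) → no; 4× c (aromatic, X3) → no; 2× C (X3) → no; 1× N (X3) → no; 5× C (X4) → match; 1× O (X2) → no.
That gives 5 matching atoms.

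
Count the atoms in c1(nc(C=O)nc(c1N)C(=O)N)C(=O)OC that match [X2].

The query [X2] means: any atom with exactly two total connections (bonds + H).
Check the 16 heavy atoms by environment: 2× n (aromatic, X2) → match; 4× c (aromatic, X3) → no; 2× N (X3) → no; 3× C (X3) → no; 3× O (X1) → no; 1× O (X2) → match; 1× C (X4) → no.
Summing the matching environments: 2 + 1 = 3 matching atoms.

3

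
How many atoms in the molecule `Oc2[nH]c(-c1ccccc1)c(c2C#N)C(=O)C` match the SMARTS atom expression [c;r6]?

6

The query [c;r6] means: aromatic carbon that belongs to a six-membered ring.
Check the 17 heavy atoms by environment: 1× n (aromatic, in 5-ring) → no; 4× c (aromatic, in 5-ring) → no; 3× C (acyclic) → no; 2× O (acyclic) → no; 1× N (acyclic) → no; 6× c (aromatic, in 6-ring) → match.
That gives 6 matching atoms.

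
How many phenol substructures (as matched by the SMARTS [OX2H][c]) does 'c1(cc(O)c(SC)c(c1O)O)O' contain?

4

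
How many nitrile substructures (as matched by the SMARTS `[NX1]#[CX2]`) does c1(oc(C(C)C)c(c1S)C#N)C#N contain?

2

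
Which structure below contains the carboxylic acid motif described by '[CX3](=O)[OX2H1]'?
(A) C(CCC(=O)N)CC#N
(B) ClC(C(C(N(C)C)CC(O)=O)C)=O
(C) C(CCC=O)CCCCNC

[CX3](=O)[OX2H1] describes an sp2 carbon double-bonded to O and single-bonded to an -OH oxygen (a carboxylic acid).
(A) has a primary amide (-C(=O)NH2) but the carbonyl is bonded to N, not to an -OH oxygen.
(B) contains a carboxylic acid group (-C(=O)OH), which satisfies every atom and bond constraint.
(C) has an aldehyde (-CHO) but there is no singly-bonded oxygen on the carbonyl carbon.
So the answer is (B).

B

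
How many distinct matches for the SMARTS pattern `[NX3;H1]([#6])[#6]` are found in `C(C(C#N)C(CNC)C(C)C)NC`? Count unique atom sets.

[NX3;H1]([#6])[#6] is the SMARTS for a secondary amine: a trivalent nitrogen with one H, bonded to two carbons.
The molecule carries 2 separate instances of an N-methylamino group (-NHCH3) meeting every constraint; each maps to a distinct set of atoms, giving 2 matches.

2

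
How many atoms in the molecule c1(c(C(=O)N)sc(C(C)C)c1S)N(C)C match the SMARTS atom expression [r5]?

The query [r5] means: r5 matches atoms in a five-membered ring.
Check the 15 heavy atoms by environment: 1× s (aromatic, in 5-ring) → match; 4× c (aromatic, in 5-ring) → match; 2× N (acyclic) → no; 6× C (acyclic) → no; 1× S (acyclic) → no; 1× O (acyclic) → no.
Summing the matching environments: 1 + 4 = 5 matching atoms.

5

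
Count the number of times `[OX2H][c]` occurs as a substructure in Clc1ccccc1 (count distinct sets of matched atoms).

[OX2H][c] is the SMARTS for a phenol: a hydroxyl oxygen attached to an aromatic carbon.
No fragment in the molecule satisfies every constraint, giving 0 matches.

0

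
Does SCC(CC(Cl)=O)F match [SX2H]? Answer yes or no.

The pattern [SX2H] describes an aliphatic sulfur with two connections, one being H — a thiol.
The molecule carries a thiol (-SH), whose atoms satisfy every constraint of the query, so the pattern matches.

Yes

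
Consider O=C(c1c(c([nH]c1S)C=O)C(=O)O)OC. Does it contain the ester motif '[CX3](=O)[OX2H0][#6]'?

Yes

The pattern [CX3](=O)[OX2H0][#6] describes a carbonyl carbon bonded to an oxygen that is itself bonded to carbon (no H on that O) — an ester.
The molecule carries a methyl-ester group (-C(=O)OCH3), whose atoms satisfy every constraint of the query, so the pattern matches.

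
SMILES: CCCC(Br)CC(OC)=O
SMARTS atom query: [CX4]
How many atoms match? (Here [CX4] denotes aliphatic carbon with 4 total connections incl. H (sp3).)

The query [CX4] means: C with X4: aliphatic carbon with exactly 4 total connections (bonds + H).
Check the 10 heavy atoms by environment: 6× C (X4) → match; 1× C (X3) → no; 1× O (X1) → no; 1× O (X2) → no; 1× Br (X1) → no.
That gives 6 matching atoms.

6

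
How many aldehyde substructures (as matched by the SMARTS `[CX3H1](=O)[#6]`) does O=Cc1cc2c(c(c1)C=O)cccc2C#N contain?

[CX3H1](=O)[#6] is the SMARTS for an aldehyde: an sp2 carbon with one H, double-bonded to O and single-bonded to carbon.
The molecule carries 2 separate instances of an aldehyde (-CHO) meeting every constraint; each maps to a distinct set of atoms, giving 2 matches.

2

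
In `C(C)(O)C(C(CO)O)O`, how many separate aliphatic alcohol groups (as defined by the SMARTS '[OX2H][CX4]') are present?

4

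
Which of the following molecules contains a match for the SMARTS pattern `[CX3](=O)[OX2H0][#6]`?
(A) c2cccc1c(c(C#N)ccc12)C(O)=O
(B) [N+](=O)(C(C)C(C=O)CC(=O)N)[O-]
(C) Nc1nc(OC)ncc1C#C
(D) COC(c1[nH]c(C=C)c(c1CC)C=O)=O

[CX3](=O)[OX2H0][#6] describes a carbonyl carbon bonded to an oxygen that is itself bonded to carbon (no H on that O) (an ester).
(A) has a carboxylic acid group (-C(=O)OH) but the singly-bonded O carries H (OX2H1, not H0).
(B) has a primary amide (-C(=O)NH2) but the carbonyl is bonded to N, not to an O-C linkage.
(C) has a methoxy ether (-OCH3) but the ether oxygen is not adjacent to a C=O carbon.
(D) contains a methyl-ester group (-C(=O)OCH3), which satisfies every atom and bond constraint.
So the answer is (D).

D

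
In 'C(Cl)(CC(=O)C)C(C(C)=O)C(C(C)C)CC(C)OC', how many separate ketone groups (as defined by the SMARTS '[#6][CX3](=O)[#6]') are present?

2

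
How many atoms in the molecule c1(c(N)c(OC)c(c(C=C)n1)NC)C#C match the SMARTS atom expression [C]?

6

Check the 15 heavy atoms by environment: 1× n (aromatic) → no; 5× c (aromatic) → no; 6× C → match; 2× N → no; 1× O → no.
That gives 6 matching atoms.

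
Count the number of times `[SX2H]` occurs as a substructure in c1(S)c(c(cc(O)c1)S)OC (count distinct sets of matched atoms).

2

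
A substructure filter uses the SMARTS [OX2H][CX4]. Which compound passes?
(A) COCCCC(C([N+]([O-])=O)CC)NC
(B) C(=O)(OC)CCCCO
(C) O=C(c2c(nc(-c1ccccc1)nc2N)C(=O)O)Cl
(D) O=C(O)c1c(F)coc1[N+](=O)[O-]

B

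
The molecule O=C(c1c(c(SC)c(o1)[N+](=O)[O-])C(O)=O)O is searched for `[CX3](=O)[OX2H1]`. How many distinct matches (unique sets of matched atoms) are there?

[CX3](=O)[OX2H1] is the SMARTS for a carboxylic acid: an sp2 carbon double-bonded to O and single-bonded to an -OH oxygen.
The molecule carries 2 separate instances of a carboxylic acid group (-C(=O)OH) meeting every constraint; each maps to a distinct set of atoms, giving 2 matches.

2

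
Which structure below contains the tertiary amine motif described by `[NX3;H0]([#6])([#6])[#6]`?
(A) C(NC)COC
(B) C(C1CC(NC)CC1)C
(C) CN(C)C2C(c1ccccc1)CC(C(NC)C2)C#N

C

[NX3;H0]([#6])([#6])[#6] describes a trivalent nitrogen with no H, bonded to three carbons (a tertiary amine).
(A) has an N-methylamino group (-NHCH3) but the nitrogen still has one H (H1), not H0.
(B) has an N-methylamino group (-NHCH3) but the nitrogen still has one H (H1), not H0.
(C) contains a dimethylamino group (-N(CH3)2), which satisfies every atom and bond constraint.
So the answer is (C).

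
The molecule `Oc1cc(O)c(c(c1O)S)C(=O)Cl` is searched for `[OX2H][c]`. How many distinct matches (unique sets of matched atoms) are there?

3

[OX2H][c] is the SMARTS for a phenol: a hydroxyl oxygen attached to an aromatic carbon.
The molecule carries 3 separate instances of a hydroxyl group (-OH) meeting every constraint; each maps to a distinct set of atoms, giving 3 matches.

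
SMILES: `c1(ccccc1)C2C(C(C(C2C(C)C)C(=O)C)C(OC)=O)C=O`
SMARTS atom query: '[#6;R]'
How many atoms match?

11

Check the 23 heavy atoms by environment: 5× C (in 5-ring) → match; 8× C (acyclic) → no; 4× O (acyclic) → no; 6× c (aromatic, in 6-ring) → match.
Summing the matching environments: 5 + 6 = 11 matching atoms.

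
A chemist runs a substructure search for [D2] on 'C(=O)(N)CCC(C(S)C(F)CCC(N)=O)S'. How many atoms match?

4

The query [D2] means: atom with exactly two heavy-atom neighbours.
Check the 16 heavy atoms by environment: 4× C (D2) → match; 5× C (D3) → no; 2× S (D1) → no; 2× O (D1) → no; 2× N (D1) → no; 1× F (D1) → no.
That gives 4 matching atoms.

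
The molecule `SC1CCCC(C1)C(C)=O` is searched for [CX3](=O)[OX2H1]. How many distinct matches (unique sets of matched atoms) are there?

0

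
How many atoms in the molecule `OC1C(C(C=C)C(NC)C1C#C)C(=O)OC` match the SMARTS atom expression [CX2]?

2

The query [CX2] means: C with X2: aliphatic carbon with exactly 2 total connections.
Check the 16 heavy atoms by environment: 7× C (X4) → no; 3× C (X3) → no; 1× O (X1) → no; 2× O (X2) → no; 1× N (X3) → no; 2× C (X2) → match.
That gives 2 matching atoms.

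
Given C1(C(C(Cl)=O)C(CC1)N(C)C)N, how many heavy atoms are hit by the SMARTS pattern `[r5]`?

The query [r5] means: r5 matches atoms in a five-membered ring.
Check the 12 heavy atoms by environment: 5× C (in 5-ring) → match; 2× N (acyclic) → no; 3× C (acyclic) → no; 1× O (acyclic) → no; 1× Cl (acyclic) → no.
That gives 5 matching atoms.

5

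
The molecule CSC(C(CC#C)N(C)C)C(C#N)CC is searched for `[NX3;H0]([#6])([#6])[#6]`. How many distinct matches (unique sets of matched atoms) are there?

[NX3;H0]([#6])([#6])[#6] is the SMARTS for a tertiary amine: a trivalent nitrogen with no H, bonded to three carbons.
Exactly one fragment in the molecule meets all constraints, giving 1 match.

1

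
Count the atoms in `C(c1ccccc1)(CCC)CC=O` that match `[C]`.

Check the 13 heavy atoms by environment: 6× C → match; 1× O → no; 6× c (aromatic) → no.
That gives 6 matching atoms.

6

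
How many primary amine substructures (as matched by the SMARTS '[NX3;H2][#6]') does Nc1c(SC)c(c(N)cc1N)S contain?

3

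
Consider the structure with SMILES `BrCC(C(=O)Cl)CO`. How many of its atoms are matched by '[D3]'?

2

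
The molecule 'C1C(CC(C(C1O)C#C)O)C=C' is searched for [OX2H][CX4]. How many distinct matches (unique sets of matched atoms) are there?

2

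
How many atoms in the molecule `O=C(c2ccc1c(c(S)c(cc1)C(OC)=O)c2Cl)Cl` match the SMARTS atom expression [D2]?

5

The query [D2] means: atom with exactly two heavy-atom neighbours.
Check the 19 heavy atoms by environment: 6× c (aromatic, D3) → no; 4× c (aromatic, D2) → match; 2× Cl (D1) → no; 1× S (D1) → no; 2× C (D3) → no; 2× O (D1) → no; 1× O (D2) → match; 1× C (D1) → no.
Summing the matching environments: 4 + 1 = 5 matching atoms.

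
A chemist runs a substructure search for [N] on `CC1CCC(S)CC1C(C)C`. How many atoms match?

0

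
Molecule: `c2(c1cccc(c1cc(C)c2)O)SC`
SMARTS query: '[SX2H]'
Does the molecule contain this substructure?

No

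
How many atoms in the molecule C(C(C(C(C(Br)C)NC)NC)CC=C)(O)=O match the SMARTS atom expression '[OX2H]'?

The query [OX2H] means: aliphatic oxygen with two connections, one of which is H — an -OH oxygen.
Check the 16 heavy atoms by environment: 1× C (H2, X4) → no; 4× C (H1, X4) → no; 3× C (H3, X4) → no; 2× N (H1, X3) → no; 1× C (H1, X3) → no; 1× C (H2, X3) → no; 1× C (H0, X3) → no; 1× O (H0, X1) → no; 1× O (H1, X2) → match; 1× Br (H0, X1) → no.
That gives 1 matching atom.

1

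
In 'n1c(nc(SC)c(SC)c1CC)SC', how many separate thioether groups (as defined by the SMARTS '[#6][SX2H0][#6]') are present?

3

[#6][SX2H0][#6] is the SMARTS for a thioether: an aliphatic sulfur bridging two carbons with no H on the sulfur.
The molecule carries 3 separate instances of a methylthio ether (-SCH3) meeting every constraint; each maps to a distinct set of atoms, giving 3 matches.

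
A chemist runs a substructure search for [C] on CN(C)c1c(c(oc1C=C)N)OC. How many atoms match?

The query [C] means: uppercase C matches aliphatic (non-aromatic) carbon only.
Check the 13 heavy atoms by environment: 1× o (aromatic) → no; 4× c (aromatic) → no; 5× C → match; 2× N → no; 1× O → no.
That gives 5 matching atoms.

5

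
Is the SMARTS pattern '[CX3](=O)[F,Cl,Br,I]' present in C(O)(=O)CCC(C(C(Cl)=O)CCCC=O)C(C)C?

The pattern [CX3](=O)[F,Cl,Br,I] describes a carbonyl carbon bonded to a halogen — an acyl halide.
The molecule carries an acyl chloride (-C(=O)Cl), whose atoms satisfy every constraint of the query, so the pattern matches.

Yes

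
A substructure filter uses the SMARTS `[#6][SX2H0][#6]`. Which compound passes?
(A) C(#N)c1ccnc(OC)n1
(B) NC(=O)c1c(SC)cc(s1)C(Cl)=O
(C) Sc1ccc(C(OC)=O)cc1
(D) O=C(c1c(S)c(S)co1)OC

[#6][SX2H0][#6] describes an aliphatic sulfur bridging two carbons with no H on the sulfur (a thioether).
(A) has a methoxy ether (-OCH3) but the bridging atom is O, not S.
(B) contains a methylthio ether (-SCH3), which satisfies every atom and bond constraint.
(C) has a thiol (-SH) but the sulfur has H1, not H0 bridging two carbons.
(D) has a thiol (-SH) but the sulfur has H1, not H0 bridging two carbons.
So the answer is (B).

B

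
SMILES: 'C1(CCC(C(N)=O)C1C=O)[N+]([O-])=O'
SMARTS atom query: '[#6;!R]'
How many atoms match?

The query [#6;!R] means: carbon not in any ring.
Check the 13 heavy atoms by environment: 5× C (in 5-ring) → no; 2× C (acyclic) → match; 3× O (acyclic) → no; 1× N (charge +1, acyclic) → no; 1× O (charge -1, acyclic) → no; 1× N (acyclic) → no.
That gives 2 matching atoms.

2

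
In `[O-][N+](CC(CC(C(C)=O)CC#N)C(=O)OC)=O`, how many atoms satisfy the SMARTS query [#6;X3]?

2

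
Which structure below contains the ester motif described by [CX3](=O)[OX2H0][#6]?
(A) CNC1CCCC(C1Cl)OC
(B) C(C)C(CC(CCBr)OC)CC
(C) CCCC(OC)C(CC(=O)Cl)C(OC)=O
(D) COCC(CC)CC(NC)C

C

[CX3](=O)[OX2H0][#6] describes a carbonyl carbon bonded to an oxygen that is itself bonded to carbon (no H on that O) (an ester).
(A) has a methoxy ether (-OCH3) but the ether oxygen is not adjacent to a C=O carbon.
(B) has a methoxy ether (-OCH3) but the ether oxygen is not adjacent to a C=O carbon.
(C) contains a methyl-ester group (-C(=O)OCH3), which satisfies every atom and bond constraint.
(D) has a methoxy ether (-OCH3) but the ether oxygen is not adjacent to a C=O carbon.
So the answer is (C).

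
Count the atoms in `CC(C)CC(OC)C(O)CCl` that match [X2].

The query [X2] means: any atom with exactly two total connections (bonds + H).
Check the 11 heavy atoms by environment: 8× C (X4) → no; 2× O (X2) → match; 1× Cl (X1) → no.
That gives 2 matching atoms.

2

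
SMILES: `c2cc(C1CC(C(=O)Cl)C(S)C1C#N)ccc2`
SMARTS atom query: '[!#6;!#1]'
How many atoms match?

The query [!#6;!#1] means: not carbon and not hydrogen — any heteroatom.
Check the 17 heavy atoms by environment: 7× C → no; 1× S → match; 1× N → match; 1× O → match; 1× Cl → match; 6× c (aromatic) → no.
Summing the matching environments: 1 + 1 + 1 + 1 = 4 matching atoms.

4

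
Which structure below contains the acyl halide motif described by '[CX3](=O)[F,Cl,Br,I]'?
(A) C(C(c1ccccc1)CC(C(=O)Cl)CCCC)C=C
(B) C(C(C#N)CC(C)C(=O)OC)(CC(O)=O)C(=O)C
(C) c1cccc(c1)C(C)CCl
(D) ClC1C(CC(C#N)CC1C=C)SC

[CX3](=O)[F,Cl,Br,I] describes a carbonyl carbon bonded to a halogen (an acyl halide).
(A) contains an acyl chloride (-C(=O)Cl), which satisfies every atom and bond constraint.
(B) has a methyl-ester group (-C(=O)OCH3) but the carbonyl is bonded to -O-C, not to a halogen.
(C) has a chloro substituent but the Cl is not on a carbonyl carbon.
(D) has a chloro substituent but the Cl is not on a carbonyl carbon.
So the answer is (A).

A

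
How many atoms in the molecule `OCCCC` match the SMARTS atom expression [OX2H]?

Check the 5 heavy atoms by environment: 3× C (H2, X4) → no; 1× O (H1, X2) → match; 1× C (H3, X4) → no.
That gives 1 matching atom.

1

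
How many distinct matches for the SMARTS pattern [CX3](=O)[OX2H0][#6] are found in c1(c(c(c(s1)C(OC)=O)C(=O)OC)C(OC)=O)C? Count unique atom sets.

3

[CX3](=O)[OX2H0][#6] is the SMARTS for an ester: a carbonyl carbon bonded to an oxygen that is itself bonded to carbon (no H on that O).
The molecule carries 3 separate instances of a methyl-ester group (-C(=O)OCH3) meeting every constraint; each maps to a distinct set of atoms, giving 3 matches.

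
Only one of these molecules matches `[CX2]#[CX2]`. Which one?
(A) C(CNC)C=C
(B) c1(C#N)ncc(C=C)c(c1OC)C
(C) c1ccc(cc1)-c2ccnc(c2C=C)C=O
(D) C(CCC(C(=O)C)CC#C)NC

D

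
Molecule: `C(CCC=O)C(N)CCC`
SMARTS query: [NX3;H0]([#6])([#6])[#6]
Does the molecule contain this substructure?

The pattern [NX3;H0]([#6])([#6])[#6] describes a trivalent nitrogen with no H, bonded to three carbons — a tertiary amine.
The closest candidate here is a primary amino group (-NH2), but the nitrogen has H2, not H0 with three carbons. No other fragment satisfies the full query, so there is no match.

No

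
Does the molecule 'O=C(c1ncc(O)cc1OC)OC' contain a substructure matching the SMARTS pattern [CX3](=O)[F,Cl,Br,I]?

No

The pattern [CX3](=O)[F,Cl,Br,I] describes a carbonyl carbon bonded to a halogen — an acyl halide.
The closest candidate here is a methyl-ester group (-C(=O)OCH3), but the carbonyl is bonded to -O-C, not to a halogen. No other fragment satisfies the full query, so there is no match.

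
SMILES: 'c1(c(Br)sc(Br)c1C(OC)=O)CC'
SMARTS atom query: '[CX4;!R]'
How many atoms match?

3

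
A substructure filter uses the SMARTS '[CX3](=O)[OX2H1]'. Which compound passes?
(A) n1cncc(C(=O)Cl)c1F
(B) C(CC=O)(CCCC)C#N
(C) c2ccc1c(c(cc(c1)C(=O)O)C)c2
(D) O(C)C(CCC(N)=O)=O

C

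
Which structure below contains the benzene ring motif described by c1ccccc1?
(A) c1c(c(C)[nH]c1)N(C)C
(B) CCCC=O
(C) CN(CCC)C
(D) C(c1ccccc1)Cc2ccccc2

c1ccccc1 describes six aromatic carbons in a ring (a benzene ring).
(A) has a methyl group (-CH3) but no six-membered all-carbon aromatic ring is present.
(B) has a methyl group (-CH3) but no six-membered all-carbon aromatic ring is present.
(C) has a methyl group (-CH3) but no six-membered all-carbon aromatic ring is present.
(D) contains a phenyl ring, which satisfies every atom and bond constraint.
So the answer is (D).

D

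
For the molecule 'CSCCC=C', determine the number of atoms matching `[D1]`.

2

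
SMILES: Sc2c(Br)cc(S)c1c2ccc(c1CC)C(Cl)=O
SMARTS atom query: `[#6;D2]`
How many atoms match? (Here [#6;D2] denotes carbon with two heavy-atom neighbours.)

4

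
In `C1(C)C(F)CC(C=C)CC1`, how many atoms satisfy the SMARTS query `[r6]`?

6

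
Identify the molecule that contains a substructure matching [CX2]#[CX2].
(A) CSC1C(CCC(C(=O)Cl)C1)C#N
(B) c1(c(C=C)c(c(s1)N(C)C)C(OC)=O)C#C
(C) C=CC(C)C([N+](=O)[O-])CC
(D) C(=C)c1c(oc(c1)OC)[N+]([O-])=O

B

[CX2]#[CX2] describes a carbon-carbon triple bond (an alkyne).
(A) has a nitrile (-C#N) but the triple bond is C#N, not C#C.
(B) contains an ethynyl group (-C#CH), which satisfies every atom and bond constraint.
(C) has a vinyl group (-CH=CH2) but the C=C is a double bond; both carbons are CX3, not CX2.
(D) has a vinyl group (-CH=CH2) but the C=C is a double bond; both carbons are CX3, not CX2.
So the answer is (B).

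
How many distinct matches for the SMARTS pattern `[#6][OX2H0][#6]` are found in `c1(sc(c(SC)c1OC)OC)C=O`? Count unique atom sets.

[#6][OX2H0][#6] is the SMARTS for an ether: an aliphatic oxygen bridging two carbons with no H on the oxygen.
The molecule carries 2 separate instances of a methoxy ether (-OCH3) meeting every constraint; each maps to a distinct set of atoms, giving 2 matches.

2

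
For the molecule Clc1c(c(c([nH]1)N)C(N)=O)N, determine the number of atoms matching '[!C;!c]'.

Check the 11 heavy atoms by environment: 1× n (aromatic) → match; 4× c (aromatic) → no; 1× C → no; 1× O → match; 3× N → match; 1× Cl → match.
Summing the matching environments: 1 + 1 + 3 + 1 = 6 matching atoms.

6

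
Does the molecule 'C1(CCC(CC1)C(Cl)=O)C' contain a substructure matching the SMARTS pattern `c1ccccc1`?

No

The pattern c1ccccc1 describes six aromatic carbons in a ring — a benzene ring.
The closest candidate here is a methyl group (-CH3), but no six-membered all-carbon aromatic ring is present. No other fragment satisfies the full query, so there is no match.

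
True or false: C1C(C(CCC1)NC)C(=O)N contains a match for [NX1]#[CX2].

The pattern [NX1]#[CX2] describes a nitrogen triple-bonded to a two-connected carbon — a nitrile.
The closest candidate here is a primary amide (-C(=O)NH2), but the nitrogen is NX3, not NX1. No other fragment satisfies the full query, so there is no match.

False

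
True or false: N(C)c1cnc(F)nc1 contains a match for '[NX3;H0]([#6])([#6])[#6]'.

The pattern [NX3;H0]([#6])([#6])[#6] describes a trivalent nitrogen with no H, bonded to three carbons — a tertiary amine.
The closest candidate here is an N-methylamino group (-NHCH3), but the nitrogen still has one H (H1), not H0. No other fragment satisfies the full query, so there is no match.

False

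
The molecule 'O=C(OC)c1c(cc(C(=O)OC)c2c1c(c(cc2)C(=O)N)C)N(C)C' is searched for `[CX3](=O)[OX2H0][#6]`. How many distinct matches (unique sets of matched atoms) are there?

[CX3](=O)[OX2H0][#6] is the SMARTS for an ester: a carbonyl carbon bonded to an oxygen that is itself bonded to carbon (no H on that O).
The molecule carries 2 separate instances of a methyl-ester group (-C(=O)OCH3) meeting every constraint; each maps to a distinct set of atoms, giving 2 matches.

2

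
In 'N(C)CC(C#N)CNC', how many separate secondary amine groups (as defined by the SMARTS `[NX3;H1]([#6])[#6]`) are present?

2

[NX3;H1]([#6])[#6] is the SMARTS for a secondary amine: a trivalent nitrogen with one H, bonded to two carbons.
The molecule carries 2 separate instances of an N-methylamino group (-NHCH3) meeting every constraint; each maps to a distinct set of atoms, giving 2 matches.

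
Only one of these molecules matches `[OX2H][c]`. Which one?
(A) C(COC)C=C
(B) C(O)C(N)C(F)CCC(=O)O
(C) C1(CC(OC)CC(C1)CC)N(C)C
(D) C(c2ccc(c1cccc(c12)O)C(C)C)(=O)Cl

D

[OX2H][c] describes a hydroxyl oxygen attached to an aromatic carbon (a phenol).
(A) has a methoxy ether (-OCH3) but the oxygen has H0, not H1.
(B) has a hydroxyl group (-OH) but the -OH is on an aliphatic carbon, not an aromatic c.
(C) has a methoxy ether (-OCH3) but the oxygen has H0, not H1.
(D) contains a hydroxyl group (-OH), which satisfies every atom and bond constraint.
So the answer is (D).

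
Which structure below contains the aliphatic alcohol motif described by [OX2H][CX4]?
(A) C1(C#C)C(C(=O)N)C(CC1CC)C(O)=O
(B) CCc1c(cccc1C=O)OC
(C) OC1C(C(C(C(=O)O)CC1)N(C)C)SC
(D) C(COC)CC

C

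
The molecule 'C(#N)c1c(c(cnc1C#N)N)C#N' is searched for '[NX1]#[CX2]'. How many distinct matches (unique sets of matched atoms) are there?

[NX1]#[CX2] is the SMARTS for a nitrile: a nitrogen triple-bonded to a two-connected carbon.
The molecule carries 3 separate instances of a nitrile (-C#N) meeting every constraint; each maps to a distinct set of atoms, giving 3 matches.

3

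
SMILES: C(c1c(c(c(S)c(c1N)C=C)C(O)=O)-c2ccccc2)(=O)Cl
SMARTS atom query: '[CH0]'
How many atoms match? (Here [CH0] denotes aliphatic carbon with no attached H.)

2

The query [CH0] means: aliphatic carbon with no attached hydrogen.
Check the 22 heavy atoms by environment: 7× c (aromatic, H0) → no; 1× S (H1) → no; 1× C (H1) → no; 1× C (H2) → no; 5× c (aromatic, H1) → no; 2× C (H0) → match; 2× O (H0) → no; 1× Cl (H0) → no; 1× N (H2) → no; 1× O (H1) → no.
That gives 2 matching atoms.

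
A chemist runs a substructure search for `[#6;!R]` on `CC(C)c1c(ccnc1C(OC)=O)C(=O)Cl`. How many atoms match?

Check the 16 heavy atoms by environment: 1× n (aromatic, in 6-ring) → no; 5× c (aromatic, in 6-ring) → no; 6× C (acyclic) → match; 3× O (acyclic) → no; 1× Cl (acyclic) → no.
That gives 6 matching atoms.

6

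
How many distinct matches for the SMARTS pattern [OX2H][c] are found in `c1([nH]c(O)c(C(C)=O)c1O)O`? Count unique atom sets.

[OX2H][c] is the SMARTS for a phenol: a hydroxyl oxygen attached to an aromatic carbon.
The molecule carries 3 separate instances of a hydroxyl group (-OH) meeting every constraint; each maps to a distinct set of atoms, giving 3 matches.

3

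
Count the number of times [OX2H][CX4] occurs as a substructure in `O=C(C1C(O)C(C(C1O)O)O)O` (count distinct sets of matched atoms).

[OX2H][CX4] is the SMARTS for an aliphatic alcohol: a hydroxyl oxygen bound to an sp3 (X4) carbon.
The molecule carries 4 separate instances of a hydroxyl group (-OH) meeting every constraint; each maps to a distinct set of atoms, giving 4 matches.

4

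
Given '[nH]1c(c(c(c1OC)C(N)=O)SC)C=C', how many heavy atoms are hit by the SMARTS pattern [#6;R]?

4

The query [#6;R] means: carbon that is part of a ring.
Check the 14 heavy atoms by environment: 1× n (aromatic, in 5-ring) → no; 4× c (aromatic, in 5-ring) → match; 2× O (acyclic) → no; 5× C (acyclic) → no; 1× N (acyclic) → no; 1× S (acyclic) → no.
That gives 4 matching atoms.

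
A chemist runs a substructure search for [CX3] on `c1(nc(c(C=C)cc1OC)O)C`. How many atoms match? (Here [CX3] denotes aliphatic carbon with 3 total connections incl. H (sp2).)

2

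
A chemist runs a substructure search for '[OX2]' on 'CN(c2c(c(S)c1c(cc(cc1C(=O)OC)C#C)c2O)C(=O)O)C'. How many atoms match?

The query [OX2] means: aliphatic oxygen with two total connections — ether, hydroxyl, or ester single-bond O.
Check the 24 heavy atoms by environment: 10× c (aromatic, X3) → no; 2× C (X2) → no; 1× S (X2) → no; 2× C (X3) → no; 2× O (X1) → no; 3× O (X2) → match; 1× N (X3) → no; 3× C (X4) → no.
That gives 3 matching atoms.

3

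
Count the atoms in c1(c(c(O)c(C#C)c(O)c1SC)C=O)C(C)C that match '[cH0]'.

The query [cH0] means: aromatic carbon with no attached hydrogen (substituted or ring-fusion).
Check the 17 heavy atoms by environment: 6× c (aromatic, H0) → match; 3× C (H1) → no; 3× C (H3) → no; 2× O (H1) → no; 1× S (H0) → no; 1× C (H0) → no; 1× O (H0) → no.
That gives 6 matching atoms.

6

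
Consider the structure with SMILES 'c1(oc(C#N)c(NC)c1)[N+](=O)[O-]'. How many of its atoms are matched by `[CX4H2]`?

Check the 12 heavy atoms by environment: 1× o (aromatic, H0, X2) → no; 3× c (aromatic, H0, X3) → no; 1× c (aromatic, H1, X3) → no; 1× N (H1, X3) → no; 1× C (H3, X4) → no; 1× C (H0, X2) → no; 1× N (H0, X1) → no; 1× N (charge +1, H0, X3) → no; 1× O (charge -1, H0, X1) → no; 1× O (H0, X1) → no.
No environment satisfies the query, so 0 matching atoms.

0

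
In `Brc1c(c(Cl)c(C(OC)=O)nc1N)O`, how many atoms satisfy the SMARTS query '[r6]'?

6

The query [r6] means: r6 matches atoms in a six-membered ring.
Check the 14 heavy atoms by environment: 1× n (aromatic, in 6-ring) → match; 5× c (aromatic, in 6-ring) → match; 1× Cl (acyclic) → no; 3× O (acyclic) → no; 1× N (acyclic) → no; 1× Br (acyclic) → no; 2× C (acyclic) → no.
Summing the matching environments: 1 + 5 = 6 matching atoms.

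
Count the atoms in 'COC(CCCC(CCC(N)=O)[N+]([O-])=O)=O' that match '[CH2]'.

5

Check the 16 heavy atoms by environment: 5× C (H2) → match; 1× C (H1) → no; 2× C (H0) → no; 4× O (H0) → no; 1× N (H2) → no; 1× N (charge +1, H0) → no; 1× O (charge -1, H0) → no; 1× C (H3) → no.
That gives 5 matching atoms.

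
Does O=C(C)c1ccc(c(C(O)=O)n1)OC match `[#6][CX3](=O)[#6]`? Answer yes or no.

The pattern [#6][CX3](=O)[#6] describes a carbonyl carbon (no H) flanked by two carbons — a ketone.
The molecule carries an acetyl/ketone group (-C(=O)CH3), whose atoms satisfy every constraint of the query, so the pattern matches.

Yes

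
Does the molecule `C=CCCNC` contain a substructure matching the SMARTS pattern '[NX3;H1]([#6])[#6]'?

Yes

The pattern [NX3;H1]([#6])[#6] describes a trivalent nitrogen with one H, bonded to two carbons — a secondary amine.
The molecule carries an N-methylamino group (-NHCH3), whose atoms satisfy every constraint of the query, so the pattern matches.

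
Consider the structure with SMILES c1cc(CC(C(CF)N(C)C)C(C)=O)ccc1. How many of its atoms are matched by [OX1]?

1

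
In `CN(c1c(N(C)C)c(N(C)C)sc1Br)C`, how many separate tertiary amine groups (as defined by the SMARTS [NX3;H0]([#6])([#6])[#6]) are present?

3

[NX3;H0]([#6])([#6])[#6] is the SMARTS for a tertiary amine: a trivalent nitrogen with no H, bonded to three carbons.
The molecule carries 3 separate instances of a dimethylamino group (-N(CH3)2) meeting every constraint; each maps to a distinct set of atoms, giving 3 matches.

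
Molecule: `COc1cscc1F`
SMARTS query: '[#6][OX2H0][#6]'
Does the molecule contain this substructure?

Yes

The pattern [#6][OX2H0][#6] describes an aliphatic oxygen bridging two carbons with no H on the oxygen — an ether.
The molecule carries a methoxy ether (-OCH3), whose atoms satisfy every constraint of the query, so the pattern matches.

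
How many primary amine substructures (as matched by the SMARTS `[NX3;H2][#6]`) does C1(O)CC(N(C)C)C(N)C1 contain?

1

[NX3;H2][#6] is the SMARTS for a primary amine: a trivalent nitrogen with two H attached to carbon.
Exactly one fragment in the molecule meets all constraints, giving 1 match.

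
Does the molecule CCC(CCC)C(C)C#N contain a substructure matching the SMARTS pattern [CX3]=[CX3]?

No

The pattern [CX3]=[CX3] describes a non-aromatic C=C double bond between two sp2 carbons — an alkene.
The closest candidate here is an ethyl group (-CH2CH3), but its C-C bond is a single bond between CX4 carbons, not CX3=CX3. No other fragment satisfies the full query, so there is no match.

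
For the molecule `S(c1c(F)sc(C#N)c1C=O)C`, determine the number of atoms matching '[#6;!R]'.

The query [#6;!R] means: carbon not in any ring.
Check the 12 heavy atoms by environment: 1× s (aromatic, in 5-ring) → no; 4× c (aromatic, in 5-ring) → no; 3× C (acyclic) → match; 1× N (acyclic) → no; 1× S (acyclic) → no; 1× F (acyclic) → no; 1× O (acyclic) → no.
That gives 3 matching atoms.

3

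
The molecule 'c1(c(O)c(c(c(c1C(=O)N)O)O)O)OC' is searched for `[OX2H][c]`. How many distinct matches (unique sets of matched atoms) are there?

4

[OX2H][c] is the SMARTS for a phenol: a hydroxyl oxygen attached to an aromatic carbon.
The molecule carries 4 separate instances of a hydroxyl group (-OH) meeting every constraint; each maps to a distinct set of atoms, giving 4 matches.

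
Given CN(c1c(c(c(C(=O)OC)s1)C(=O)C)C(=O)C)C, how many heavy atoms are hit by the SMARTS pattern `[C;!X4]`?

3

The query [C;!X4] means: aliphatic carbon that does not have four total connections.
Check the 18 heavy atoms by environment: 1× s (aromatic, X2) → no; 4× c (aromatic, X3) → no; 3× C (X3) → match; 3× O (X1) → no; 5× C (X4) → no; 1× N (X3) → no; 1× O (X2) → no.
That gives 3 matching atoms.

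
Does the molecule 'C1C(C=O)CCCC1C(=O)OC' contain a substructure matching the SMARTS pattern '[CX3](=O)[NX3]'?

No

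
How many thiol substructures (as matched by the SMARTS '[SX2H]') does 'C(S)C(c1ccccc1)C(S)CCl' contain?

2

[SX2H] is the SMARTS for a thiol: an aliphatic sulfur with two connections, one being H.
The molecule carries 2 separate instances of a thiol (-SH) meeting every constraint; each maps to a distinct set of atoms, giving 2 matches.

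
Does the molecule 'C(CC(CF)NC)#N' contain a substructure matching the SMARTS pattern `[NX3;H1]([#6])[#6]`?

The pattern [NX3;H1]([#6])[#6] describes a trivalent nitrogen with one H, bonded to two carbons — a secondary amine.
The molecule carries an N-methylamino group (-NHCH3), whose atoms satisfy every constraint of the query, so the pattern matches.

Yes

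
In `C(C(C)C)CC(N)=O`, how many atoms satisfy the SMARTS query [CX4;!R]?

The query [CX4;!R] means: aliphatic carbon with four total connections, not in a ring.
Check the 8 heavy atoms by environment: 5× C (X4, acyclic) → match; 1× C (X3, acyclic) → no; 1× O (X1, acyclic) → no; 1× N (X3, acyclic) → no.
That gives 5 matching atoms.

5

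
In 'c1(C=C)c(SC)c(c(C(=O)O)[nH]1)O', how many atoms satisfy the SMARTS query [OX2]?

2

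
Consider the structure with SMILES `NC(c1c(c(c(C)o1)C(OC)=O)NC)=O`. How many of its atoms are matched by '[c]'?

4

Check the 15 heavy atoms by environment: 1× o (aromatic) → no; 4× c (aromatic) → match; 5× C → no; 3× O → no; 2× N → no.
That gives 4 matching atoms.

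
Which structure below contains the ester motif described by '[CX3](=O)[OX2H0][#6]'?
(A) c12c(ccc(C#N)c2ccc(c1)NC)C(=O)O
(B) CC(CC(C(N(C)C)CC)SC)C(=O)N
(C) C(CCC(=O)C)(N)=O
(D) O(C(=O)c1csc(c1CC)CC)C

D

[CX3](=O)[OX2H0][#6] describes a carbonyl carbon bonded to an oxygen that is itself bonded to carbon (no H on that O) (an ester).
(A) has a carboxylic acid group (-C(=O)OH) but the singly-bonded O carries H (OX2H1, not H0).
(B) has a primary amide (-C(=O)NH2) but the carbonyl is bonded to N, not to an O-C linkage.
(C) has a primary amide (-C(=O)NH2) but the carbonyl is bonded to N, not to an O-C linkage.
(D) contains a methyl-ester group (-C(=O)OCH3), which satisfies every atom and bond constraint.
So the answer is (D).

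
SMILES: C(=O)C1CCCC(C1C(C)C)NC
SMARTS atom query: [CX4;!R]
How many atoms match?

The query [CX4;!R] means: aliphatic carbon with four total connections, not in a ring.
Check the 13 heavy atoms by environment: 6× C (X4, in 6-ring) → no; 4× C (X4, acyclic) → match; 1× N (X3, acyclic) → no; 1× C (X3, acyclic) → no; 1× O (X1, acyclic) → no.
That gives 4 matching atoms.

4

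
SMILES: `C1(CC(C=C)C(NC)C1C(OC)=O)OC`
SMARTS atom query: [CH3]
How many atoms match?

3

The query [CH3] means: aliphatic carbon with exactly three hydrogens.
Check the 15 heavy atoms by environment: 2× C (H2) → no; 5× C (H1) → no; 1× C (H0) → no; 3× O (H0) → no; 3× C (H3) → match; 1× N (H1) → no.
That gives 3 matching atoms.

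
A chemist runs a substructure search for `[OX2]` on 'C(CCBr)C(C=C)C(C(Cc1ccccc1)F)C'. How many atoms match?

The query [OX2] means: aliphatic oxygen with two total connections — ether, hydroxyl, or ester single-bond O.
Check the 18 heavy atoms by environment: 8× C (X4) → no; 1× F (X1) → no; 1× Br (X1) → no; 2× C (X3) → no; 6× c (aromatic, X3) → no.
No environment satisfies the query, so 0 matching atoms.

0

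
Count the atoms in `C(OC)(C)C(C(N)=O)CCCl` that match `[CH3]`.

2

The query [CH3] means: aliphatic carbon with exactly three hydrogens.
Check the 11 heavy atoms by environment: 2× C (H2) → no; 2× C (H1) → no; 2× C (H3) → match; 1× Cl (H0) → no; 2× O (H0) → no; 1× C (H0) → no; 1× N (H2) → no.
That gives 2 matching atoms.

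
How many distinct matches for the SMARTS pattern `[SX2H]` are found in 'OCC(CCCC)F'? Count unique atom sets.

0

[SX2H] is the SMARTS for a thiol: an aliphatic sulfur with two connections, one being H.
The molecule has a hydroxyl group (-OH), but it is an -OH, not an -SH; nothing else fits, so there are 0 matches.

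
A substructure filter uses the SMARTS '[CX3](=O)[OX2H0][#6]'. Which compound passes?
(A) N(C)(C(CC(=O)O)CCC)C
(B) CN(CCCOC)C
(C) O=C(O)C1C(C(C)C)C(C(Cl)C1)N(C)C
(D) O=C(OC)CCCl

D

[CX3](=O)[OX2H0][#6] describes a carbonyl carbon bonded to an oxygen that is itself bonded to carbon (no H on that O) (an ester).
(A) has a carboxylic acid group (-C(=O)OH) but the singly-bonded O carries H (OX2H1, not H0).
(B) has a methoxy ether (-OCH3) but the ether oxygen is not adjacent to a C=O carbon.
(C) has a carboxylic acid group (-C(=O)OH) but the singly-bonded O carries H (OX2H1, not H0).
(D) contains a methyl-ester group (-C(=O)OCH3), which satisfies every atom and bond constraint.
So the answer is (D).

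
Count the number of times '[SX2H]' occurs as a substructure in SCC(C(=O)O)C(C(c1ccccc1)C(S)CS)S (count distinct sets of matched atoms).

4

[SX2H] is the SMARTS for a thiol: an aliphatic sulfur with two connections, one being H.
The molecule carries 4 separate instances of a thiol (-SH) meeting every constraint; each maps to a distinct set of atoms, giving 4 matches.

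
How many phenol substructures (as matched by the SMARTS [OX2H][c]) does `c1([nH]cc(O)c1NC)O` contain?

2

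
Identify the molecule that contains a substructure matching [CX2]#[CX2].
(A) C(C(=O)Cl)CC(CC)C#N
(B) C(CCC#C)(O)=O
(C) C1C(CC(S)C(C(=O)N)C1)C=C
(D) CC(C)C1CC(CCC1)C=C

B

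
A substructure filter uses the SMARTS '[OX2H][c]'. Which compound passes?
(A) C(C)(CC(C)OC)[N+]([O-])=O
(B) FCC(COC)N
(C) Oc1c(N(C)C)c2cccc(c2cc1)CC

C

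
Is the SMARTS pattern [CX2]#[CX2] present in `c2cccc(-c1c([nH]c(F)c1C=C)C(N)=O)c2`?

No

The pattern [CX2]#[CX2] describes a carbon-carbon triple bond — an alkyne.
The closest candidate here is a vinyl group (-CH=CH2), but the C=C is a double bond; both carbons are CX3, not CX2. No other fragment satisfies the full query, so there is no match.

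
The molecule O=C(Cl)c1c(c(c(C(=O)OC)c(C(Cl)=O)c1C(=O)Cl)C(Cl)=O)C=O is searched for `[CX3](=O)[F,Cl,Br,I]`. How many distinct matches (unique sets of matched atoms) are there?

[CX3](=O)[F,Cl,Br,I] is the SMARTS for an acyl halide: a carbonyl carbon bonded to a halogen.
The molecule carries 4 separate instances of an acyl chloride (-C(=O)Cl) meeting every constraint; each maps to a distinct set of atoms, giving 4 matches.

4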